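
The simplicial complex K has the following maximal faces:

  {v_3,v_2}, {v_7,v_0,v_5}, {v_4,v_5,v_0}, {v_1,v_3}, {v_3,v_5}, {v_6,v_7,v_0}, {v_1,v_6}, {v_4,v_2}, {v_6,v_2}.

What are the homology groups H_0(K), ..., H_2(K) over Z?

H_0 ≅ Z,  H_1 ≅ Z^3,  H_2 = 0.

We work with the vertex ordering v_0 < v_1 < v_2 < v_3 < v_4 < v_5 < v_6 < v_7. The simplices of K, each written with vertices in increasing order, are:

  0-simplices (8): [v_0], [v_1], [v_2], [v_3], [v_4], [v_5], [v_6], [v_7]
  1-simplices (13): [v_0,v_4], [v_0,v_5], [v_0,v_6], [v_0,v_7], [v_1,v_3], [v_1,v_6], [v_2,v_3], [v_2,v_4], [v_2,v_6], [v_3,v_5], [v_4,v_5], [v_5,v_7], [v_6,v_7]
  2-simplices (3): [v_0,v_4,v_5], [v_0,v_5,v_7], [v_0,v_6,v_7]

so the chain groups are C_0 ≅ Z^8, C_1 ≅ Z^13, C_2 ≅ Z^3.

∂_1: C_1 → C_0 is given by ∂[p,q] = [q] − [p]. For instance
  ∂[v_2,v_3] = [v_3] − [v_2].
This gives a 8×13 integer matrix of rank 7; reducing to Smith normal form yields diagonal entries (1,1,1,1,1,1,1).

The boundary map ∂_2: C_2 → C_1 sends each 2-simplex [p,q,r] to [q,r] − [p,r] + [p,q]. For instance
  ∂[v_0,v_6,v_7] = [v_6,v_7] − [v_0,v_7] + [v_0,v_6],
  ∂[v_0,v_4,v_5] = [v_4,v_5] − [v_0,v_5] + [v_0,v_4].
The 13×3 boundary matrix has rank 3 and Smith normal form diag(1,1,1).

Computing H_k = (kernel of ∂_k) / (image of ∂_{k+1}):

  H_0: rank C_0 − rank ∂_1 = 8 − 7 = 1, and the invariant factors of ∂_1 are all 1, so H_0 = Z.
  H_1: rank ker ∂_1 − rank ∂_2 = (13 − 7) − 3 = 3, and the invariant factors of ∂_2 are all 1, so H_1 = Z^3.
  H_2: rank ker ∂_2 − rank ∂_3 = (3 − 3) − 0 = 0, and there is no ∂_3, so H_2 = 0.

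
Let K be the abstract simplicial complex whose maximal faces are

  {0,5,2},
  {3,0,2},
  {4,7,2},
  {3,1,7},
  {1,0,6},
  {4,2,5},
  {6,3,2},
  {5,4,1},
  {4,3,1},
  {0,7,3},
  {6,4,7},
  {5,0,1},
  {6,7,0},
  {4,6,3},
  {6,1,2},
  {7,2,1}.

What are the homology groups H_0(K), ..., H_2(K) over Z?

Fix the vertex order 0 < 1 < 2 < 3 < 4 < 5 < 6 < 7 and write every simplex with vertices in increasing order. Then dim K = 2 and the simplices of K are:

  0-simplices (8): [0], [1], [2], [3], [4], [5], [6], [7]
  1-simplices (24): (24 of them)
  2-simplices (16): [0,1,5], [0,1,6], [0,2,3], [0,2,5], [0,3,7], [0,6,7], [1,2,6], [1,2,7], [1,3,4], [1,3,7], [1,4,5], [2,3,6], [2,4,5], [2,4,7], [3,4,6], [4,6,7]

so the chain groups are C_0 ≅ Z^8, C_1 ≅ Z^24, C_2 ≅ Z^16.

∂_1: C_1 → C_0 sends each edge [p,q] (with p < q) to q − p.
This gives a 8×24 integer matrix of rank 7; reducing to Smith normal form yields diagonal entries (1,1,1,1,1,1,1).

Boundary ∂_2: C_2 → C_1 acts by ∂[p,q,r] = [q,r] − [p,r] + [p,q]. For instance
  ∂[1,4,5] = [4,5] − [1,5] + [1,4],
  ∂[0,1,5] = [1,5] − [0,5] + [0,1].
This gives a 24×16 integer matrix of rank 15; reducing to Smith normal form yields diagonal entries (1,1,1,1,1,1,1,1,1,1,1,1,1,1,1).

Reading off H_k = ker ∂_k / im ∂_{k+1}:

  H_0: rank C_0 − rank ∂_1 = 8 − 7 = 1, and the invariant factors of ∂_1 are all 1, so H_0 = Z.
  H_1: rank ker ∂_1 − rank ∂_2 = (24 − 7) − 15 = 2, and the invariant factors of ∂_2 are all 1, so H_1 = Z^2.
  H_2: rank ker ∂_2 − rank ∂_3 = (16 − 15) − 0 = 1, and there is no ∂_3, so H_2 = Z.

H_0 ≅ Z,  H_1 ≅ Z^2,  H_2 ≅ Z.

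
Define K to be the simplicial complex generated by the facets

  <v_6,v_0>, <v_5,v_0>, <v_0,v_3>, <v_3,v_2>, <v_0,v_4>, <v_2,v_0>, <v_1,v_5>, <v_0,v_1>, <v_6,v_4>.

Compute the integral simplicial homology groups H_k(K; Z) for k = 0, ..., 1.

We work with the vertex ordering v_0 < v_1 < v_2 < v_3 < v_4 < v_5 < v_6. The simplices of K, each written with vertices in increasing order, are:

  0-simplices (7): [v_0], [v_1], [v_2], [v_3], [v_4], [v_5], [v_6]
  1-simplices (9): [v_0,v_1], [v_0,v_2], [v_0,v_3], [v_0,v_4], [v_0,v_5], [v_0,v_6], [v_1,v_5], [v_2,v_3], [v_4,v_6]

so the chain groups are C_0 ≅ Z^7, C_1 ≅ Z^9.

∂_1: C_1 → C_0 sends each edge [p,q] (with p < q) to q − p. For instance
  ∂[v_0,v_5] = [v_5] − [v_0].
The resulting 7×9 matrix has rank 6, and its Smith normal form has invariant factors (1,1,1,1,1,1).

From H_k ≅ ker(∂_k) / im(∂_{k+1}) we obtain:

  H_0: rank C_0 − rank ∂_1 = 7 − 6 = 1, and the invariant factors of ∂_1 are all 1, so H_0 = Z.
  H_1: rank ker ∂_1 − rank ∂_2 = (9 − 6) − 0 = 3, and there is no ∂_2, so H_1 = Z^3.

As a check, the Euler characteristic is 7 − 9 = -2, which agrees with 1 − 3 = -2.

H_0 = Z,  H_1 = Z^3.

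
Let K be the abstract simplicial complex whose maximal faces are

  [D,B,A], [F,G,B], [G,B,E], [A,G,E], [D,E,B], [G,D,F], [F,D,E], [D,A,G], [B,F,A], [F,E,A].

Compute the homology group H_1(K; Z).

H_1 ≅ Z/2.

K has 6 vertices, 15 edges, 10 triangles.
rank ∂_1 = 5, rank ∂_2 = 10 ⇒ b_1 = 15 − 5 − 10 = 0; ∂_2 has invariant factor(s) [2] giving torsion. So H_1 = Z/2.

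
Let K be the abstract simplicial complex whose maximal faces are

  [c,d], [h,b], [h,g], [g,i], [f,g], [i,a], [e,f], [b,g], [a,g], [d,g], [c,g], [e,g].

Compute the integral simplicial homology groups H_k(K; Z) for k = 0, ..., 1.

H_0 ≅ Z,  H_1 ≅ Z^4.

K has 9 vertices, 12 edges.
rank ∂_0 = 0, rank ∂_1 = 8 ⇒ b_0 = 9 − 0 − 8 = 1; all invariant factors of ∂_1 are 1 so no torsion. So H_0 ≅ Z.
rank ∂_1 = 8, rank ∂_2 = 0 ⇒ b_1 = 12 − 8 − 0 = 4. So H_1 ≅ Z^4.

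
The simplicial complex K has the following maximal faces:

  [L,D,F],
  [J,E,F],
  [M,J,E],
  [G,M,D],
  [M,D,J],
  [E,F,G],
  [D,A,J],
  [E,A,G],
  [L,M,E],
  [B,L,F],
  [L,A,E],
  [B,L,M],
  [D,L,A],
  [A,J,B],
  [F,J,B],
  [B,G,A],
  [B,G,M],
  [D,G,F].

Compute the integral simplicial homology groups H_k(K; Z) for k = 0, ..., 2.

H_0 = Z,  H_1 = Z^2,  H_2 = Z.

Order the vertices as A < B < D < E < F < G < J < L < M. Listing each simplex with vertices in this order, K has dimension 2 with simplices:

  0-simplices (9): A, B, D, E, F, G, J, L, M
  1-simplices (27): AB, AD, AE, AG, AJ, AL, BF, BG, BJ, BL, BM, DF, DG, DJ, DL, DM, EF, EG, EJ, EL, EM, FG, FJ, FL, GM, JM, LM
  2-simplices (18): ABG, ABJ, ADJ, ADL, AEG, AEL, BFJ, BFL, BGM, BLM, DFG, DFL, DGM, DJM, EFG, EFJ, EJM, ELM

giving chain groups C_0 ≅ Z^9, C_1 ≅ Z^27, C_2 ≅ Z^18.

Boundary ∂_1: C_1 → C_0 is given by ∂[p,q] = [q] − [p]. For instance
  ∂EJ = J − E.
As a 9×27 matrix over Z this has rank 8, with invariant factors (1,1,1,1,1,1,1,1).

The boundary map ∂_2: C_2 → C_1 maps a triangle to the signed sum of its edges. For instance
  ∂BLM = LM − BM + BL,
  ∂ELM = LM − EM + EL.
As a 27×18 matrix over Z this has rank 17, with invariant factors (1,1,1,1,1,1,1,1,1,1,1,1,1,1,1,1,1).

Computing H_k = (kernel of ∂_k) / (image of ∂_{k+1}):

  H_0: rank C_0 − rank ∂_1 = 9 − 8 = 1, and the invariant factors of ∂_1 are all 1, so H_0 = Z.
  H_1: rank ker ∂_1 − rank ∂_2 = (27 − 8) − 17 = 2, and the invariant factors of ∂_2 are all 1, so H_1 = Z^2.
  H_2: rank ker ∂_2 − rank ∂_3 = (18 − 17) − 0 = 1, and there is no ∂_3, so H_2 = Z.

As a check, the Euler characteristic is 9 − 27 + 18 = 0, which agrees with 1 − 2 + 1 = 0.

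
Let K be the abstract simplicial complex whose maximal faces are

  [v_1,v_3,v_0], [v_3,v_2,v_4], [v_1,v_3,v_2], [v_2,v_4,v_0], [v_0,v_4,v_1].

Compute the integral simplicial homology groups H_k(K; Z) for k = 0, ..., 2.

Take the total order v_0 < v_1 < v_2 < v_3 < v_4 on the vertex set. Then K (dimension 2) consists of the simplices:

  0-simplices (5): [v_0], [v_1], [v_2], [v_3], [v_4]
  1-simplices (10): [v_0,v_1], [v_0,v_2], [v_0,v_3], [v_0,v_4], [v_1,v_2], [v_1,v_3], [v_1,v_4], [v_2,v_3], [v_2,v_4], [v_3,v_4]
  2-simplices (5): [v_0,v_1,v_3], [v_0,v_1,v_4], [v_0,v_2,v_4], [v_1,v_2,v_3], [v_2,v_3,v_4]

Hence C_0 ≅ Z^5, C_1 ≅ Z^10, C_2 ≅ Z^5.

Boundary ∂_1: C_1 → C_0 is given by ∂[p,q] = [q] − [p]. For instance
  ∂[v_0,v_4] = [v_4] − [v_0].
The resulting 5×10 matrix has rank 4, and its Smith normal form has invariant factors (1,1,1,1).

∂_2: C_2 → C_1 sends each 2-simplex [p,q,r] to [q,r] − [p,r] + [p,q]. For instance
  ∂[v_0,v_1,v_4] = [v_1,v_4] − [v_0,v_4] + [v_0,v_1],
  ∂[v_1,v_2,v_3] = [v_2,v_3] − [v_1,v_3] + [v_1,v_2].
The 10×5 boundary matrix has rank 5 and Smith normal form diag(1,1,1,1,1).

Computing H_k = (kernel of ∂_k) / (image of ∂_{k+1}):

  H_0: rank C_0 − rank ∂_1 = 5 − 4 = 1, and the invariant factors of ∂_1 are all 1, so H_0 = Z.
  H_1: rank ker ∂_1 − rank ∂_2 = (10 − 4) − 5 = 1, and the invariant factors of ∂_2 are all 1, so H_1 = Z.
  H_2: rank ker ∂_2 − rank ∂_3 = (5 − 5) − 0 = 0, and there is no ∂_3, so H_2 = 0.

As a check, the Euler characteristic is 5 − 10 + 5 = 0, which agrees with 1 − 1 + 0 = 0.

H_0 = Z,  H_1 = Z,  H_2 = 0.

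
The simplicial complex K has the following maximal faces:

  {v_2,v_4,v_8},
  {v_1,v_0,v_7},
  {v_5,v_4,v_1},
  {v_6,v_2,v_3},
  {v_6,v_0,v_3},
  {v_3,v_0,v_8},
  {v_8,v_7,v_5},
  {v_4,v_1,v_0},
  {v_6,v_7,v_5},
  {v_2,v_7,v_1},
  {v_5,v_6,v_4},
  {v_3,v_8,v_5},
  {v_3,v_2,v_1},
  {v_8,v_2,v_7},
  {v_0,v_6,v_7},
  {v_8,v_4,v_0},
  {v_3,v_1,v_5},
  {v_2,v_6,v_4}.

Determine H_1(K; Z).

We work with the vertex ordering v_0 < v_1 < v_2 < v_3 < v_4 < v_5 < v_6 < v_7 < v_8. The simplices of K, each written with vertices in increasing order, are:

  0-simplices (9): [v_0], [v_1], [v_2], [v_3], [v_4], [v_5], [v_6], [v_7], [v_8]
  1-simplices (27): (27 of them)
  2-simplices (18): (18 of them)

Hence C_0 ≅ Z^9, C_1 ≅ Z^27, C_2 ≅ Z^18.

The boundary map ∂_1: C_1 → C_0 is given by ∂[p,q] = [q] − [p]. For instance
  ∂[v_1,v_7] = [v_7] − [v_1].
This gives a 9×27 integer matrix of rank 8; reducing to Smith normal form yields diagonal entries (1,1,1,1,1,1,1,1).

Boundary ∂_2: C_2 → C_1 acts by ∂[p,q,r] = [q,r] − [p,r] + [p,q]. For instance
  ∂[v_0,v_4,v_8] = [v_4,v_8] − [v_0,v_8] + [v_0,v_4],
  ∂[v_1,v_3,v_5] = [v_3,v_5] − [v_1,v_5] + [v_1,v_3].
The 27×18 boundary matrix has rank 17 and Smith normal form diag(1,1,1,1,1,1,1,1,1,1,1,1,1,1,1,1,1).

From H_k ≅ ker(∂_k) / im(∂_{k+1}) we obtain:

  H_1: rank ker ∂_1 − rank ∂_2 = (27 − 8) − 17 = 2, and the invariant factors of ∂_2 are all 1, so H_1 ≅ Z^2.

H_1 = Z^2.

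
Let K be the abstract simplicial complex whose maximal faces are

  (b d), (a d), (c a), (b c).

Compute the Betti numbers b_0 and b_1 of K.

We work with the vertex ordering a < b < c < d. The simplices of K, each written with vertices in increasing order, are:

  0-simplices (4): a, b, c, d
  1-simplices (4): ac, ad, bc, bd

giving chain groups C_0 ≅ Z^4, C_1 ≅ Z^4.

Boundary ∂_1: C_1 → C_0 is given by ∂[p,q] = [q] − [p].
As a 4×4 matrix over Z this has rank 3, with invariant factors (1,1,1).

Reading off H_k = ker ∂_k / im ∂_{k+1}:

  H_0: rank C_0 − rank ∂_1 = 4 − 3 = 1, and the invariant factors of ∂_1 are all 1, so H_0 ≅ Z.
  H_1: rank ker ∂_1 − rank ∂_2 = (4 − 3) − 0 = 1, and there is no ∂_2, so H_1 ≅ Z.

As a check, the Euler characteristic is 4 − 4 = 0, which agrees with 1 − 1 = 0.

Hence the Betti numbers are b_0 = 1, b_1 = 1.

b_0 = 1, b_1 = 1.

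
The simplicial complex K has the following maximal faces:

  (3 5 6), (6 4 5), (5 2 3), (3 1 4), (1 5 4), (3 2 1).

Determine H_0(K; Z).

Order the vertices as 1 < 2 < 3 < 4 < 5 < 6. Listing each simplex with vertices in this order, K has dimension 2 with simplices:

  0-simplices (6): [1], [2], [3], [4], [5], [6]
  1-simplices (12): [1,2], [1,3], [1,4], [1,5], [2,3], [2,5], [3,4], [3,5], [3,6], [4,5], [4,6], [5,6]
  2-simplices (6): [1,2,3], [1,3,4], [1,4,5], [2,3,5], [3,5,6], [4,5,6]

so the chain groups are C_0 ≅ Z^6, C_1 ≅ Z^12, C_2 ≅ Z^6.

The boundary map ∂_1: C_1 → C_0 maps an edge to its endpoints' difference, ∂[p,q] = q − p. For instance
  ∂[1,3] = [3] − [1].
The resulting 6×12 matrix has rank 5, and its Smith normal form has invariant factors (1,1,1,1,1).

Boundary ∂_2: C_2 → C_1 maps a triangle to the signed sum of its edges. For instance
  ∂[1,2,3] = [2,3] − [1,3] + [1,2],
  ∂[1,3,4] = [3,4] − [1,4] + [1,3].
The 12×6 boundary matrix has rank 6 and Smith normal form diag(1,1,1,1,1,1).

Computing H_k = (kernel of ∂_k) / (image of ∂_{k+1}):

  H_0: rank C_0 − rank ∂_1 = 6 − 5 = 1, and the invariant factors of ∂_1 are all 1, so H_0 = Z.

H_0 ≅ Z.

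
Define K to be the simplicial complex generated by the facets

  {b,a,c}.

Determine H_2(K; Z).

Order the vertices as a < b < c. Listing each simplex with vertices in this order, K has dimension 2 with simplices:

  0-simplices (3): a, b, c
  1-simplices (3): ab, ac, bc
  2-simplices (1): abc

Hence C_0 ≅ Z^3, C_1 ≅ Z^3, C_2 ≅ Z^1.

The boundary map ∂_1: C_1 → C_0 maps an edge to its endpoints' difference, ∂[p,q] = q − p.
The 3×3 boundary matrix has rank 2 and Smith normal form diag(1,1).

The boundary map ∂_2: C_2 → C_1 acts by ∂[p,q,r] = [q,r] − [p,r] + [p,q]. For instance
  ∂abc = bc − ac + ab.
The 3×1 boundary matrix has rank 1 and Smith normal form diag(1).

Computing H_k = (kernel of ∂_k) / (image of ∂_{k+1}):

  H_2: rank ker ∂_2 − rank ∂_3 = (1 − 1) − 0 = 0, and there is no ∂_3, so H_2 = 0.

H_2 = 0.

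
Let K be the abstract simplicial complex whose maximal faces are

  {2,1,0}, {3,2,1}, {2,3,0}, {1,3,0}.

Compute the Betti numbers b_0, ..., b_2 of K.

K has 4 vertices, 6 edges, 4 triangles.
rank ∂_0 = 0, rank ∂_1 = 3 ⇒ b_0 = 4 − 0 − 3 = 1; all invariant factors of ∂_1 are 1 so no torsion. So H_0 ≅ Z.
rank ∂_1 = 3, rank ∂_2 = 3 ⇒ b_1 = 6 − 3 − 3 = 0; all invariant factors of ∂_2 are 1 so no torsion. So H_1 ≅ 0.
rank ∂_2 = 3, rank ∂_3 = 0 ⇒ b_2 = 4 − 3 − 0 = 1. So H_2 ≅ Z.

b_0 = 1, b_1 = 0, b_2 = 1.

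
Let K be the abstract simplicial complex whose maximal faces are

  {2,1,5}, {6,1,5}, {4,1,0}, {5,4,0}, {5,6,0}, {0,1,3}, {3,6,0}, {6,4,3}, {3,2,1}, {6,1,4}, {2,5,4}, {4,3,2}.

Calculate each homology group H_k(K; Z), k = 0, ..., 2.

We work with the vertex ordering 0 < 1 < 2 < 3 < 4 < 5 < 6. The simplices of K, each written with vertices in increasing order, are:

  0-simplices (7): [0], [1], [2], [3], [4], [5], [6]
  1-simplices (18): [0,1], [0,3], [0,4], [0,5], [0,6], [1,2], [1,3], [1,4], [1,5], [1,6], [2,3], [2,4], [2,5], [3,4], [3,6], [4,5], [4,6], [5,6]
  2-simplices (12): [0,1,3], [0,1,4], [0,3,6], [0,4,5], [0,5,6], [1,2,3], [1,2,5], [1,4,6], [1,5,6], [2,3,4], [2,4,5], [3,4,6]

giving chain groups C_0 ≅ Z^7, C_1 ≅ Z^18, C_2 ≅ Z^12.

∂_1: C_1 → C_0 is given by ∂[p,q] = [q] − [p]. For instance
  ∂[0,5] = [5] − [0].
The 7×18 boundary matrix has rank 6 and Smith normal form diag(1,1,1,1,1,1).

Boundary ∂_2: C_2 → C_1 sends each 2-simplex [p,q,r] to [q,r] − [p,r] + [p,q]. For instance
  ∂[1,2,5] = [2,5] − [1,5] + [1,2],
  ∂[1,4,6] = [4,6] − [1,6] + [1,4].
This gives a 18×12 integer matrix of rank 12; reducing to Smith normal form yields diagonal entries (1,1,1,1,1,1,1,1,1,1,1,2).

Now H_k = ker ∂_k / im ∂_{k+1}, so:

  H_0: rank C_0 − rank ∂_1 = 7 − 6 = 1, and the invariant factors of ∂_1 are all 1, so H_0 ≅ Z.
  H_1: rank ker ∂_1 − rank ∂_2 = (18 − 6) − 12 = 0, and ∂_2 has invariant factor 2 > 1, so H_1 ≅ Z/2.
  H_2: rank ker ∂_2 − rank ∂_3 = (12 − 12) − 0 = 0, and there is no ∂_3, so H_2 ≅ 0.

As a check, the Euler characteristic is 7 − 18 + 12 = 1, which agrees with 1 − 0 + 0 = 1.

H_0 = Z,  H_1 = Z/2,  H_2 = 0.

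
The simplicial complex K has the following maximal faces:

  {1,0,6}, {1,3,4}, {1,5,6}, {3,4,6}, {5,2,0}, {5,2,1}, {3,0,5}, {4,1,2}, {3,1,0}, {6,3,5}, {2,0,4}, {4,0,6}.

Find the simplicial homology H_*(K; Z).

H_0 = Z,  H_1 = Z/2,  H_2 = 0.

Take the total order 0 < 1 < 2 < 3 < 4 < 5 < 6 on the vertex set. Then K (dimension 2) consists of the simplices:

  0-simplices (7): [0], [1], [2], [3], [4], [5], [6]
  1-simplices (18): [0,1], [0,2], [0,3], [0,4], [0,5], [0,6], [1,2], [1,3], [1,4], [1,5], [1,6], [2,4], [2,5], [3,4], [3,5], [3,6], [4,6], [5,6]
  2-simplices (12): [0,1,3], [0,1,6], [0,2,4], [0,2,5], [0,3,5], [0,4,6], [1,2,4], [1,2,5], [1,3,4], [1,5,6], [3,4,6], [3,5,6]

giving chain groups C_0 ≅ Z^7, C_1 ≅ Z^18, C_2 ≅ Z^12.

The boundary map ∂_1: C_1 → C_0 sends each edge [p,q] (with p < q) to q − p.
This gives a 7×18 integer matrix of rank 6; reducing to Smith normal form yields diagonal entries (1,1,1,1,1,1).

∂_2: C_2 → C_1 acts by ∂[p,q,r] = [q,r] − [p,r] + [p,q]. For instance
  ∂[0,1,3] = [1,3] − [0,3] + [0,1],
  ∂[1,5,6] = [5,6] − [1,6] + [1,5].
As a 18×12 matrix over Z this has rank 12, with invariant factors (1,1,1,1,1,1,1,1,1,1,1,2).

Now H_k = ker ∂_k / im ∂_{k+1}, so:

  H_0: rank C_0 − rank ∂_1 = 7 − 6 = 1, and the invariant factors of ∂_1 are all 1, so H_0 ≅ Z.
  H_1: rank ker ∂_1 − rank ∂_2 = (18 − 6) − 12 = 0, and ∂_2 has invariant factor 2 > 1, so H_1 ≅ Z/2.
  H_2: rank ker ∂_2 − rank ∂_3 = (12 − 12) − 0 = 0, and there is no ∂_3, so H_2 ≅ 0.

As a check, the Euler characteristic is 7 − 18 + 12 = 1, which agrees with 1 − 0 + 0 = 1.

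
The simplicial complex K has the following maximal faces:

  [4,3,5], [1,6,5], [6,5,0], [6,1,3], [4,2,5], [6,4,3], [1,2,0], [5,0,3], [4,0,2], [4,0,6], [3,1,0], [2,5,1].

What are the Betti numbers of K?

Take the total order 0 < 1 < 2 < 3 < 4 < 5 < 6 on the vertex set. Then K (dimension 2) consists of the simplices:

  0-simplices (7): [0], [1], [2], [3], [4], [5], [6]
  1-simplices (18): [0,1], [0,2], [0,3], [0,4], [0,5], [0,6], [1,2], [1,3], [1,5], [1,6], [2,4], [2,5], [3,4], [3,5], [3,6], [4,5], [4,6], [5,6]
  2-simplices (12): [0,1,2], [0,1,3], [0,2,4], [0,3,5], [0,4,6], [0,5,6], [1,2,5], [1,3,6], [1,5,6], [2,4,5], [3,4,5], [3,4,6]

so the chain groups are C_0 ≅ Z^7, C_1 ≅ Z^18, C_2 ≅ Z^12.

The boundary map ∂_1: C_1 → C_0 maps an edge to its endpoints' difference, ∂[p,q] = q − p. For instance
  ∂[3,5] = [5] − [3].
The resulting 7×18 matrix has rank 6, and its Smith normal form has invariant factors (1,1,1,1,1,1).

Boundary ∂_2: C_2 → C_1 sends each 2-simplex [p,q,r] to [q,r] − [p,r] + [p,q]. For instance
  ∂[0,1,2] = [1,2] − [0,2] + [0,1],
  ∂[1,3,6] = [3,6] − [1,6] + [1,3].
As a 18×12 matrix over Z this has rank 12, with invariant factors (1,1,1,1,1,1,1,1,1,1,1,2).

Reading off H_k = ker ∂_k / im ∂_{k+1}:

  H_0: rank C_0 − rank ∂_1 = 7 − 6 = 1, and the invariant factors of ∂_1 are all 1, so H_0 = Z.
  H_1: rank ker ∂_1 − rank ∂_2 = (18 − 6) − 12 = 0, and ∂_2 has invariant factor 2 > 1, so H_1 = Z/2.
  H_2: rank ker ∂_2 − rank ∂_3 = (12 − 12) − 0 = 0, and there is no ∂_3, so H_2 = 0.

Hence the Betti numbers are b_0 = 1, b_1 = 0, b_2 = 0.

b_0 = 1, b_1 = 0, b_2 = 0.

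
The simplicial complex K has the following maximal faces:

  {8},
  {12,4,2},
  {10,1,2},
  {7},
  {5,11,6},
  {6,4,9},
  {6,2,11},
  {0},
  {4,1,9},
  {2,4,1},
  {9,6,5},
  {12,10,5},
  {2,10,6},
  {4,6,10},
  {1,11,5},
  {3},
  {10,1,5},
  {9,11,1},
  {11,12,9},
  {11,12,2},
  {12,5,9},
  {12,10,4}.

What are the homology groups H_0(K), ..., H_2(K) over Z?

Take the total order 0 < 1 < 2 < 3 < 4 < 5 < 6 < 7 < 8 < 9 < 10 < 11 < 12 on the vertex set. Then K (dimension 2) consists of the simplices:

  0-simplices (13): [0], [1], [2], [3], [4], [5], [6], [7], [8], [9], [10], [11], [12]
  1-simplices (27): (27 of them)
  2-simplices (18): (18 of them)

so the chain groups are C_0 ≅ Z^13, C_1 ≅ Z^27, C_2 ≅ Z^18.

The boundary map ∂_1: C_1 → C_0 maps an edge to its endpoints' difference, ∂[p,q] = q − p.
As a 13×27 matrix over Z this has rank 8, with invariant factors (1,1,1,1,1,1,1,1).

The boundary map ∂_2: C_2 → C_1 acts by ∂[p,q,r] = [q,r] − [p,r] + [p,q]. For instance
  ∂[1,2,4] = [2,4] − [1,4] + [1,2],
  ∂[5,10,12] = [10,12] − [5,12] + [5,10].
The resulting 27×18 matrix has rank 18, and its Smith normal form has invariant factors (1,1,1,1,1,1,1,1,1,1,1,1,1,1,1,1,1,2).

Computing H_k = (kernel of ∂_k) / (image of ∂_{k+1}):

  H_0: rank C_0 − rank ∂_1 = 13 − 8 = 5, and the invariant factors of ∂_1 are all 1, so H_0 = Z^5.
  H_1: rank ker ∂_1 − rank ∂_2 = (27 − 8) − 18 = 1, and ∂_2 has invariant factor 2 > 1, so H_1 = Z ⊕ Z_2.
  H_2: rank ker ∂_2 − rank ∂_3 = (18 − 18) − 0 = 0, and there is no ∂_3, so H_2 = 0.

As a check, the Euler characteristic is 13 − 27 + 18 = 4, which agrees with 5 − 1 + 0 = 4.

H_0 ≅ Z^5,  H_1 ≅ Z ⊕ Z_2,  H_2 = 0.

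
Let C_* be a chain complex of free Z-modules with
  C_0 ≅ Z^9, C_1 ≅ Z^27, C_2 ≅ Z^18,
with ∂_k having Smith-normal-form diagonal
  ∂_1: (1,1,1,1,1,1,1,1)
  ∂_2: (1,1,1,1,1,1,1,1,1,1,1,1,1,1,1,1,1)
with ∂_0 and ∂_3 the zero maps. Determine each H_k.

H_0 = Z,  H_1 = Z^2,  H_2 = Z.

H_0: b_0 = 9 − 0 − 8 = 1; torsion from ∂_1 factors > 1: none. So H_0 = Z.
H_1: b_1 = 27 − 8 − 17 = 2; torsion from ∂_2 factors > 1: none. So H_1 = Z^2.
H_2: b_2 = 18 − 17 − 0 = 1; torsion from ∂_3 factors > 1: none. So H_2 = Z.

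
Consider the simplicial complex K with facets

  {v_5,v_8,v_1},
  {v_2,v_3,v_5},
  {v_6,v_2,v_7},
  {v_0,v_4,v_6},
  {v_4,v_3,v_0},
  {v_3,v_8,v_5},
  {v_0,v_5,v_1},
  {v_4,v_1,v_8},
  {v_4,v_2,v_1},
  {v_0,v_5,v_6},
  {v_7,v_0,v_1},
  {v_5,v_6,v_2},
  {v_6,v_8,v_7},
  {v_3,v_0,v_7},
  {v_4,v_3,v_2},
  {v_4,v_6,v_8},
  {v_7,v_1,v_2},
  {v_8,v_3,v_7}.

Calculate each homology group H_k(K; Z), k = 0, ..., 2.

H_0 = Z,  H_1 = Z^2,  H_2 = Z.

Order the vertices as v_0 < v_1 < v_2 < v_3 < v_4 < v_5 < v_6 < v_7 < v_8. Listing each simplex with vertices in this order, K has dimension 2 with simplices:

  0-simplices (9): [v_0], [v_1], [v_2], [v_3], [v_4], [v_5], [v_6], [v_7], [v_8]
  1-simplices (27): (27 of them)
  2-simplices (18): (18 of them)

so the chain groups are C_0 ≅ Z^9, C_1 ≅ Z^27, C_2 ≅ Z^18.

The boundary map ∂_1: C_1 → C_0 maps an edge to its endpoints' difference, ∂[p,q] = q − p.
As a 9×27 matrix over Z this has rank 8, with invariant factors (1,1,1,1,1,1,1,1).

∂_2: C_2 → C_1 maps a triangle to the signed sum of its edges. For instance
  ∂[v_0,v_3,v_4] = [v_3,v_4] − [v_0,v_4] + [v_0,v_3],
  ∂[v_1,v_4,v_8] = [v_4,v_8] − [v_1,v_8] + [v_1,v_4].
The 27×18 boundary matrix has rank 17 and Smith normal form diag(1,1,1,1,1,1,1,1,1,1,1,1,1,1,1,1,1).

Reading off H_k = ker ∂_k / im ∂_{k+1}:

  H_0: rank C_0 − rank ∂_1 = 9 − 8 = 1, and the invariant factors of ∂_1 are all 1, so H_0 ≅ Z.
  H_1: rank ker ∂_1 − rank ∂_2 = (27 − 8) − 17 = 2, and the invariant factors of ∂_2 are all 1, so H_1 ≅ Z^2.
  H_2: rank ker ∂_2 − rank ∂_3 = (18 − 17) − 0 = 1, and there is no ∂_3, so H_2 ≅ Z.

(K is a triangulation of the torus T^2.)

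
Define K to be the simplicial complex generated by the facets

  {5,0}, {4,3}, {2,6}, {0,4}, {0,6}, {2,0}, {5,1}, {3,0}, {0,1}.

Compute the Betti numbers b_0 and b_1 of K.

b_0 = 1, b_1 = 3.

K has 7 vertices, 9 edges.
rank ∂_0 = 0, rank ∂_1 = 6 ⇒ b_0 = 7 − 0 − 6 = 1; all invariant factors of ∂_1 are 1 so no torsion. So H_0 = Z.
rank ∂_1 = 6, rank ∂_2 = 0 ⇒ b_1 = 9 − 6 − 0 = 3. So H_1 = Z^3.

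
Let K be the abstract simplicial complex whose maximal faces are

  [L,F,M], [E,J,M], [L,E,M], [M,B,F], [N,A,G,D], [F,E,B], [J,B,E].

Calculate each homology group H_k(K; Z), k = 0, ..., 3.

H_0 ≅ Z^2,  H_1 ≅ Z,  H_2 = 0,  H_3 = 0.

Take the total order A < B < D < E < F < G < J < L < M < N on the vertex set. Then K (dimension 3) consists of the simplices:

  0-simplices (10): A, B, D, E, F, G, J, L, M, N
  1-simplices (18): AD, AG, AN, BE, BF, BJ, BM, DG, DN, EF, EJ, EL, EM, FL, FM, GN, JM, LM
  2-simplices (10): ADG, ADN, AGN, BEF, BEJ, BFM, DGN, EJM, ELM, FLM
  3-simplices (1): ADGN

so the chain groups are C_0 ≅ Z^10, C_1 ≅ Z^18, C_2 ≅ Z^10, C_3 ≅ Z^1.

∂_1: C_1 → C_0 sends each edge [p,q] (with p < q) to q − p. For instance
  ∂BM = M − B.
The 10×18 boundary matrix has rank 8 and Smith normal form diag(1,1,1,1,1,1,1,1).

∂_2: C_2 → C_1 sends each 2-simplex [p,q,r] to [q,r] − [p,r] + [p,q]. For instance
  ∂EJM = JM − EM + EJ,
  ∂BEF = EF − BF + BE.
This gives a 18×10 integer matrix of rank 9; reducing to Smith normal form yields diagonal entries (1,1,1,1,1,1,1,1,1).

The boundary map ∂_3: C_3 → C_2 sends each 3-simplex σ to the alternating sum Σ_i (−1)^i (σ with its i-th vertex removed). For instance
  ∂ADGN = DGN − AGN + ADN − ADG.
This gives a 10×1 integer matrix of rank 1; reducing to Smith normal form yields diagonal entries (1).

Now H_k = ker ∂_k / im ∂_{k+1}, so:

  H_0: rank C_0 − rank ∂_1 = 10 − 8 = 2, and the invariant factors of ∂_1 are all 1, so H_0 ≅ Z^2.
  H_1: rank ker ∂_1 − rank ∂_2 = (18 − 8) − 9 = 1, and the invariant factors of ∂_2 are all 1, so H_1 ≅ Z.
  H_2: rank ker ∂_2 − rank ∂_3 = (10 − 9) − 1 = 0, and the invariant factors of ∂_3 are all 1, so H_2 ≅ 0.
  H_3: rank ker ∂_3 − rank ∂_4 = (1 − 1) − 0 = 0, and there is no ∂_4, so H_3 ≅ 0.

(K is a triangulation of the disjoint union of the 3-simplex and the cylinder S^1 x I.)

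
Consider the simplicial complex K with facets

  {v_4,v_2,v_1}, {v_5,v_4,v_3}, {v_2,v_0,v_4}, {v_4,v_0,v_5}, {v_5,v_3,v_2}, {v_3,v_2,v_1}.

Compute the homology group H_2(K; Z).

K has 6 vertices, 12 edges, 6 triangles.
rank ∂_2 = 6, rank ∂_3 = 0 ⇒ b_2 = 6 − 6 − 0 = 0. So H_2 ≅ 0.

H_2 ≅ 0.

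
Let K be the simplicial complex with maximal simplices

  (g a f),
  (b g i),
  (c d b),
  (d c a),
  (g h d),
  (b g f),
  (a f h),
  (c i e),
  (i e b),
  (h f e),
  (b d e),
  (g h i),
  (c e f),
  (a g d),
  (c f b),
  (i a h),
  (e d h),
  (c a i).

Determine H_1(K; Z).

H_1 = Z ⊕ Z/2Z.

We work with the vertex ordering a < b < c < d < e < f < g < h < i. The simplices of K, each written with vertices in increasing order, are:

  0-simplices (9): a, b, c, d, e, f, g, h, i
  1-simplices (27): ac, ad, af, ag, ah, ai, bc, bd, be, bf, bg, bi, cd, ce, cf, ci, de, dg, dh, ef, eh, ei, fg, fh, gh, gi, hi
  2-simplices (18): acd, aci, adg, afg, afh, ahi, bcd, bcf, bde, bei, bfg, bgi, cef, cei, deh, dgh, efh, ghi

so the chain groups are C_0 ≅ Z^9, C_1 ≅ Z^27, C_2 ≅ Z^18.

The boundary map ∂_1: C_1 → C_0 sends each edge [p,q] (with p < q) to q − p.
The 9×27 boundary matrix has rank 8 and Smith normal form diag(1,1,1,1,1,1,1,1).

∂_2: C_2 → C_1 acts by ∂[p,q,r] = [q,r] − [p,r] + [p,q]. For instance
  ∂bcf = cf − bf + bc,
  ∂deh = eh − dh + de.
This gives a 27×18 integer matrix of rank 18; reducing to Smith normal form yields diagonal entries (1,1,1,1,1,1,1,1,1,1,1,1,1,1,1,1,1,2).

Now H_k = ker ∂_k / im ∂_{k+1}, so:

  H_1: rank ker ∂_1 − rank ∂_2 = (27 − 8) − 18 = 1, and ∂_2 has invariant factor 2 > 1, so H_1 ≅ Z ⊕ Z/2Z.

(K is a triangulation of the Klein bottle.)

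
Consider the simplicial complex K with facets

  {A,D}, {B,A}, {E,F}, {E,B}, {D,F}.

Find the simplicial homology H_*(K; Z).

H_0 = Z,  H_1 = Z.

Order the vertices as A < B < D < E < F. Listing each simplex with vertices in this order, K has dimension 1 with simplices:

  0-simplices (5): A, B, D, E, F
  1-simplices (5): AB, AD, BE, DF, EF

giving chain groups C_0 ≅ Z^5, C_1 ≅ Z^5.

Boundary ∂_1: C_1 → C_0 is given by ∂[p,q] = [q] − [p].
As a 5×5 matrix over Z this has rank 4, with invariant factors (1,1,1,1).

From H_k ≅ ker(∂_k) / im(∂_{k+1}) we obtain:

  H_0: rank C_0 − rank ∂_1 = 5 − 4 = 1, and the invariant factors of ∂_1 are all 1, so H_0 ≅ Z.
  H_1: rank ker ∂_1 − rank ∂_2 = (5 − 4) − 0 = 1, and there is no ∂_2, so H_1 ≅ Z.

As a check, the Euler characteristic is 5 − 5 = 0, which agrees with 1 − 1 = 0.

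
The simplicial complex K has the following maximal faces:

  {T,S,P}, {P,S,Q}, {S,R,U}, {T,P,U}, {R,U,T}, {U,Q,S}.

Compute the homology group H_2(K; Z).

H_2 = 0.

Take the total order P < Q < R < S < T < U on the vertex set. Then K (dimension 2) consists of the simplices:

  0-simplices (6): P, Q, R, S, T, U
  1-simplices (12): PQ, PS, PT, PU, QS, QU, RS, RT, RU, ST, SU, TU
  2-simplices (6): PQS, PST, PTU, QSU, RSU, RTU

giving chain groups C_0 ≅ Z^6, C_1 ≅ Z^12, C_2 ≅ Z^6.

∂_1: C_1 → C_0 maps an edge to its endpoints' difference, ∂[p,q] = q − p. For instance
  ∂RS = S − R.
This gives a 6×12 integer matrix of rank 5; reducing to Smith normal form yields diagonal entries (1,1,1,1,1).

∂_2: C_2 → C_1 sends each 2-simplex [p,q,r] to [q,r] − [p,r] + [p,q]. For instance
  ∂PST = ST − PT + PS,
  ∂RTU = TU − RU + RT.
This gives a 12×6 integer matrix of rank 6; reducing to Smith normal form yields diagonal entries (1,1,1,1,1,1).

Now H_k = ker ∂_k / im ∂_{k+1}, so:

  H_2: rank ker ∂_2 − rank ∂_3 = (6 − 6) − 0 = 0, and there is no ∂_3, so H_2 = 0.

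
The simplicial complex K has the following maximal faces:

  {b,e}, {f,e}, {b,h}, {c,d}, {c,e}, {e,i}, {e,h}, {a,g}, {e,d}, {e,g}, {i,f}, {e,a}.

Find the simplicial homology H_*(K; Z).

H_0 ≅ Z,  H_1 ≅ Z^4.

Take the total order a < b < c < d < e < f < g < h < i on the vertex set. Then K (dimension 1) consists of the simplices:

  0-simplices (9): a, b, c, d, e, f, g, h, i
  1-simplices (12): ae, ag, be, bh, cd, ce, de, ef, eg, eh, ei, fi

Hence C_0 ≅ Z^9, C_1 ≅ Z^12.

∂_1: C_1 → C_0 is given by ∂[p,q] = [q] − [p]. For instance
  ∂cd = d − c.
As a 9×12 matrix over Z this has rank 8, with invariant factors (1,1,1,1,1,1,1,1).

Reading off H_k = ker ∂_k / im ∂_{k+1}:

  H_0: rank C_0 − rank ∂_1 = 9 − 8 = 1, and the invariant factors of ∂_1 are all 1, so H_0 ≅ Z.
  H_1: rank ker ∂_1 − rank ∂_2 = (12 − 8) − 0 = 4, and there is no ∂_2, so H_1 ≅ Z^4.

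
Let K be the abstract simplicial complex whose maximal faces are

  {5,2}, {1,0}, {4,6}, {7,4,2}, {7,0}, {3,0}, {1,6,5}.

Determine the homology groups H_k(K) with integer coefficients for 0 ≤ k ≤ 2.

H_0 = Z,  H_1 = Z^2,  H_2 = 0.

We work with the vertex ordering 0 < 1 < 2 < 3 < 4 < 5 < 6 < 7. The simplices of K, each written with vertices in increasing order, are:

  0-simplices (8): [0], [1], [2], [3], [4], [5], [6], [7]
  1-simplices (11): [0,1], [0,3], [0,7], [1,5], [1,6], [2,4], [2,5], [2,7], [4,6], [4,7], [5,6]
  2-simplices (2): [1,5,6], [2,4,7]

so the chain groups are C_0 ≅ Z^8, C_1 ≅ Z^11, C_2 ≅ Z^2.

∂_1: C_1 → C_0 maps an edge to its endpoints' difference, ∂[p,q] = q − p. For instance
  ∂[2,4] = [4] − [2].
The resulting 8×11 matrix has rank 7, and its Smith normal form has invariant factors (1,1,1,1,1,1,1).

Boundary ∂_2: C_2 → C_1 maps a triangle to the signed sum of its edges. For instance
  ∂[2,4,7] = [4,7] − [2,7] + [2,4],
  ∂[1,5,6] = [5,6] − [1,6] + [1,5].
This gives a 11×2 integer matrix of rank 2; reducing to Smith normal form yields diagonal entries (1,1).

From H_k ≅ ker(∂_k) / im(∂_{k+1}) we obtain:

  H_0: rank C_0 − rank ∂_1 = 8 − 7 = 1, and the invariant factors of ∂_1 are all 1, so H_0 ≅ Z.
  H_1: rank ker ∂_1 − rank ∂_2 = (11 − 7) − 2 = 2, and the invariant factors of ∂_2 are all 1, so H_1 ≅ Z^2.
  H_2: rank ker ∂_2 − rank ∂_3 = (2 − 2) − 0 = 0, and there is no ∂_3, so H_2 ≅ 0.

As a check, the Euler characteristic is 8 − 11 + 2 = -1, which agrees with 1 − 2 + 0 = -1.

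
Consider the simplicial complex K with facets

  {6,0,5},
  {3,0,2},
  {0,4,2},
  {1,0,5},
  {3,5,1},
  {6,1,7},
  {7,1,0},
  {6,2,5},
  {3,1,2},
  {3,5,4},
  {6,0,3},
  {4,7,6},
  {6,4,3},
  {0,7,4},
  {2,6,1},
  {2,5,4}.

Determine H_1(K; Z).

H_1 = Z^2.

K has 8 vertices, 24 edges, 16 triangles.
rank ∂_1 = 7, rank ∂_2 = 15 ⇒ b_1 = 24 − 7 − 15 = 2; all invariant factors of ∂_2 are 1 so no torsion. So H_1 = Z^2.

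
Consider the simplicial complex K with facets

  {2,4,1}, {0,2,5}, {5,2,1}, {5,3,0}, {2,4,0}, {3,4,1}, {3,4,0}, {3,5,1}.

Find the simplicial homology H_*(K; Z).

H_0 = Z,  H_1 = 0,  H_2 = Z.

We work with the vertex ordering 0 < 1 < 2 < 3 < 4 < 5. The simplices of K, each written with vertices in increasing order, are:

  0-simplices (6): [0], [1], [2], [3], [4], [5]
  1-simplices (12): [0,2], [0,3], [0,4], [0,5], [1,2], [1,3], [1,4], [1,5], [2,4], [2,5], [3,4], [3,5]
  2-simplices (8): [0,2,4], [0,2,5], [0,3,4], [0,3,5], [1,2,4], [1,2,5], [1,3,4], [1,3,5]

so the chain groups are C_0 ≅ Z^6, C_1 ≅ Z^12, C_2 ≅ Z^8.

The boundary map ∂_1: C_1 → C_0 is given by ∂[p,q] = [q] − [p]. For instance
  ∂[0,2] = [2] − [0].
The resulting 6×12 matrix has rank 5, and its Smith normal form has invariant factors (1,1,1,1,1).

The boundary map ∂_2: C_2 → C_1 acts by ∂[p,q,r] = [q,r] − [p,r] + [p,q]. For instance
  ∂[1,3,4] = [3,4] − [1,4] + [1,3],
  ∂[0,2,4] = [2,4] − [0,4] + [0,2].
This gives a 12×8 integer matrix of rank 7; reducing to Smith normal form yields diagonal entries (1,1,1,1,1,1,1).

Reading off H_k = ker ∂_k / im ∂_{k+1}:

  H_0: rank C_0 − rank ∂_1 = 6 − 5 = 1, and the invariant factors of ∂_1 are all 1, so H_0 = Z.
  H_1: rank ker ∂_1 − rank ∂_2 = (12 − 5) − 7 = 0, and the invariant factors of ∂_2 are all 1, so H_1 = 0.
  H_2: rank ker ∂_2 − rank ∂_3 = (8 − 7) − 0 = 1, and there is no ∂_3, so H_2 = Z.

(K is a triangulation of the 2-sphere S^2.)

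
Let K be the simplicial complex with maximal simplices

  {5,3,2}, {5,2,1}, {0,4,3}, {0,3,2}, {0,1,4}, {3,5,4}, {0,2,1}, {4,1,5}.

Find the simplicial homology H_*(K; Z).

K has 6 vertices, 12 edges, 8 triangles.
rank ∂_0 = 0, rank ∂_1 = 5 ⇒ b_0 = 6 − 0 − 5 = 1; all invariant factors of ∂_1 are 1 so no torsion. So H_0 = Z.
rank ∂_1 = 5, rank ∂_2 = 7 ⇒ b_1 = 12 − 5 − 7 = 0; all invariant factors of ∂_2 are 1 so no torsion. So H_1 = 0.
rank ∂_2 = 7, rank ∂_3 = 0 ⇒ b_2 = 8 − 7 − 0 = 1. So H_2 = Z.

H_0 = Z,  H_1 = 0,  H_2 = Z.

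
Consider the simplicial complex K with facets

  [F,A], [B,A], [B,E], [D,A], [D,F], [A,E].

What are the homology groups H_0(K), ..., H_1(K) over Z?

H_0 = Z,  H_1 = Z^2.

We work with the vertex ordering A < B < D < E < F. The simplices of K, each written with vertices in increasing order, are:

  0-simplices (5): A, B, D, E, F
  1-simplices (6): AB, AD, AE, AF, BE, DF

so the chain groups are C_0 ≅ Z^5, C_1 ≅ Z^6.

The boundary map ∂_1: C_1 → C_0 sends each edge [p,q] (with p < q) to q − p. For instance
  ∂AE = E − A.
This gives a 5×6 integer matrix of rank 4; reducing to Smith normal form yields diagonal entries (1,1,1,1).

Computing H_k = (kernel of ∂_k) / (image of ∂_{k+1}):

  H_0: rank C_0 − rank ∂_1 = 5 − 4 = 1, and the invariant factors of ∂_1 are all 1, so H_0 = Z.
  H_1: rank ker ∂_1 − rank ∂_2 = (6 − 4) − 0 = 2, and there is no ∂_2, so H_1 = Z^2.

As a check, the Euler characteristic is 5 − 6 = -1, which agrees with 1 − 2 = -1.
(K is a triangulation of a wedge of 2 circles.)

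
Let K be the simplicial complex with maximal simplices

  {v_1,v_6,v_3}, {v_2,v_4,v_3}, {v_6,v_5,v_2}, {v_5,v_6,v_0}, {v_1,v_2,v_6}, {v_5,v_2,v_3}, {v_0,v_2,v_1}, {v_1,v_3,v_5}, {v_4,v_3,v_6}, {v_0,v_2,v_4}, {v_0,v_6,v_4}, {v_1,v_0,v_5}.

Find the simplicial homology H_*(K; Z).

H_0 ≅ Z,  H_1 ≅ Z/2,  H_2 = 0.

Fix the vertex order v_0 < v_1 < v_2 < v_3 < v_4 < v_5 < v_6 and write every simplex with vertices in increasing order. Then dim K = 2 and the simplices of K are:

  0-simplices (7): [v_0], [v_1], [v_2], [v_3], [v_4], [v_5], [v_6]
  1-simplices (18): (18 of them)
  2-simplices (12): (12 of them)

so the chain groups are C_0 ≅ Z^7, C_1 ≅ Z^18, C_2 ≅ Z^12.

The boundary map ∂_1: C_1 → C_0 is given by ∂[p,q] = [q] − [p]. For instance
  ∂[v_1,v_5] = [v_5] − [v_1].
The resulting 7×18 matrix has rank 6, and its Smith normal form has invariant factors (1,1,1,1,1,1).

The boundary map ∂_2: C_2 → C_1 acts by ∂[p,q,r] = [q,r] − [p,r] + [p,q]. For instance
  ∂[v_0,v_1,v_2] = [v_1,v_2] − [v_0,v_2] + [v_0,v_1],
  ∂[v_2,v_5,v_6] = [v_5,v_6] − [v_2,v_6] + [v_2,v_5].
The 18×12 boundary matrix has rank 12 and Smith normal form diag(1,1,1,1,1,1,1,1,1,1,1,2).

Now H_k = ker ∂_k / im ∂_{k+1}, so:

  H_0: rank C_0 − rank ∂_1 = 7 − 6 = 1, and the invariant factors of ∂_1 are all 1, so H_0 ≅ Z.
  H_1: rank ker ∂_1 − rank ∂_2 = (18 − 6) − 12 = 0, and ∂_2 has invariant factor 2 > 1, so H_1 ≅ Z/2.
  H_2: rank ker ∂_2 − rank ∂_3 = (12 − 12) − 0 = 0, and there is no ∂_3, so H_2 ≅ 0.

As a check, the Euler characteristic is 7 − 18 + 12 = 1, which agrees with 1 − 0 + 0 = 1.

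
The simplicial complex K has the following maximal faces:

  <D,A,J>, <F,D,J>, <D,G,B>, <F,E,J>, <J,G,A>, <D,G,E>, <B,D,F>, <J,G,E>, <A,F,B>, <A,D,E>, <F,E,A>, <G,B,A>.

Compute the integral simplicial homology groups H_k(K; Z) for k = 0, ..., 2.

Take the total order A < B < D < E < F < G < J on the vertex set. Then K (dimension 2) consists of the simplices:

  0-simplices (7): A, B, D, E, F, G, J
  1-simplices (18): AB, AD, AE, AF, AG, AJ, BD, BF, BG, DE, DF, DG, DJ, EF, EG, EJ, FJ, GJ
  2-simplices (12): ABF, ABG, ADE, ADJ, AEF, AGJ, BDF, BDG, DEG, DFJ, EFJ, EGJ

Hence C_0 ≅ Z^7, C_1 ≅ Z^18, C_2 ≅ Z^12.

The boundary map ∂_1: C_1 → C_0 sends each edge [p,q] (with p < q) to q − p. For instance
  ∂BG = G − B.
The resulting 7×18 matrix has rank 6, and its Smith normal form has invariant factors (1,1,1,1,1,1).

∂_2: C_2 → C_1 maps a triangle to the signed sum of its edges. For instance
  ∂BDF = DF − BF + BD,
  ∂EFJ = FJ − EJ + EF.
As a 18×12 matrix over Z this has rank 12, with invariant factors (1,1,1,1,1,1,1,1,1,1,1,2).

From H_k ≅ ker(∂_k) / im(∂_{k+1}) we obtain:

  H_0: rank C_0 − rank ∂_1 = 7 − 6 = 1, and the invariant factors of ∂_1 are all 1, so H_0 = Z.
  H_1: rank ker ∂_1 − rank ∂_2 = (18 − 6) − 12 = 0, and ∂_2 has invariant factor 2 > 1, so H_1 = Z/2.
  H_2: rank ker ∂_2 − rank ∂_3 = (12 − 12) − 0 = 0, and there is no ∂_3, so H_2 = 0.

As a check, the Euler characteristic is 7 − 18 + 12 = 1, which agrees with 1 − 0 + 0 = 1.
(K is a triangulation of the real projective plane RP^2.)

H_0 = Z,  H_1 = Z/2,  H_2 = 0.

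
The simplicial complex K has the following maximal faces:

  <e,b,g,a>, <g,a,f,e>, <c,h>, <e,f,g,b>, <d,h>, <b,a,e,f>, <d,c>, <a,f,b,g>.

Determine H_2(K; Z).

Order the vertices as a < b < c < d < e < f < g < h. Listing each simplex with vertices in this order, K has dimension 3 with simplices:

  0-simplices (8): a, b, c, d, e, f, g, h
  1-simplices (13): ab, ae, af, ag, be, bf, bg, cd, ch, dh, ef, eg, fg
  2-simplices (10): abe, abf, abg, aef, aeg, afg, bef, beg, bfg, efg
  3-simplices (5): abef, abeg, abfg, aefg, befg

giving chain groups C_0 ≅ Z^8, C_1 ≅ Z^13, C_2 ≅ Z^10, C_3 ≅ Z^5.

∂_1: C_1 → C_0 is given by ∂[p,q] = [q] − [p].
The 8×13 boundary matrix has rank 6 and Smith normal form diag(1,1,1,1,1,1).

∂_2: C_2 → C_1 sends each 2-simplex [p,q,r] to [q,r] − [p,r] + [p,q]. For instance
  ∂beg = eg − bg + be,
  ∂afg = fg − ag + af.
The resulting 13×10 matrix has rank 6, and its Smith normal form has invariant factors (1,1,1,1,1,1).

∂_3: C_3 → C_2 sends each 3-simplex σ to the alternating sum Σ_i (−1)^i (σ with its i-th vertex removed). For instance
  ∂aefg = efg − afg + aeg − aef,
  ∂abeg = beg − aeg + abg − abe.
The resulting 10×5 matrix has rank 4, and its Smith normal form has invariant factors (1,1,1,1).

Reading off H_k = ker ∂_k / im ∂_{k+1}:

  H_2: rank ker ∂_2 − rank ∂_3 = (10 − 6) − 4 = 0, and the invariant factors of ∂_3 are all 1, so H_2 = 0.

(K is a triangulation of the disjoint union of the circle S^1 and the 3-sphere S^3.)

H_2 ≅ 0.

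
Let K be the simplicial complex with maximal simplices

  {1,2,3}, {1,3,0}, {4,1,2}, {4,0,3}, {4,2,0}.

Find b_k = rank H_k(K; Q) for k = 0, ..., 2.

b_0 = 1, b_1 = 1, b_2 = 0.

Order the vertices as 0 < 1 < 2 < 3 < 4. Listing each simplex with vertices in this order, K has dimension 2 with simplices:

  0-simplices (5): [0], [1], [2], [3], [4]
  1-simplices (10): [0,1], [0,2], [0,3], [0,4], [1,2], [1,3], [1,4], [2,3], [2,4], [3,4]
  2-simplices (5): [0,1,3], [0,2,4], [0,3,4], [1,2,3], [1,2,4]

Hence C_0 ≅ Z^5, C_1 ≅ Z^10, C_2 ≅ Z^5.

∂_1: C_1 → C_0 sends each edge [p,q] (with p < q) to q − p.
This gives a 5×10 integer matrix of rank 4; reducing to Smith normal form yields diagonal entries (1,1,1,1).

The boundary map ∂_2: C_2 → C_1 maps a triangle to the signed sum of its edges. For instance
  ∂[1,2,3] = [2,3] − [1,3] + [1,2],
  ∂[0,2,4] = [2,4] − [0,4] + [0,2].
This gives a 10×5 integer matrix of rank 5; reducing to Smith normal form yields diagonal entries (1,1,1,1,1).

Now H_k = ker ∂_k / im ∂_{k+1}, so:

  H_0: rank C_0 − rank ∂_1 = 5 − 4 = 1, and the invariant factors of ∂_1 are all 1, so H_0 = Z.
  H_1: rank ker ∂_1 − rank ∂_2 = (10 − 4) − 5 = 1, and the invariant factors of ∂_2 are all 1, so H_1 = Z.
  H_2: rank ker ∂_2 − rank ∂_3 = (5 − 5) − 0 = 0, and there is no ∂_3, so H_2 = 0.

As a check, the Euler characteristic is 5 − 10 + 5 = 0, which agrees with 1 − 1 + 0 = 0.

Hence the Betti numbers are b_0 = 1, b_1 = 1, b_2 = 0.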